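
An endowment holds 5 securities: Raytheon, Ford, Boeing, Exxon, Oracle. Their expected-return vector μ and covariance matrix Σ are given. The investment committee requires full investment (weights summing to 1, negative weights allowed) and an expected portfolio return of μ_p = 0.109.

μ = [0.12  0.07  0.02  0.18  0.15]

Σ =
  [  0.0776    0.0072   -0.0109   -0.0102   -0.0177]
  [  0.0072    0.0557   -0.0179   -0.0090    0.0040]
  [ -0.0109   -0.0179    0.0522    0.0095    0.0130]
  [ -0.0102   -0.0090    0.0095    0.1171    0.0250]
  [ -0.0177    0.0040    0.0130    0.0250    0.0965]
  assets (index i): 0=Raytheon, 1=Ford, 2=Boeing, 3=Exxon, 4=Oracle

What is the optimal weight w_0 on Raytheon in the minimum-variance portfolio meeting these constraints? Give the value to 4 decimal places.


x=Σ⁻¹μ = [2.0260  1.3393  0.6494  1.4642  1.4037]
y=Σ⁻¹𝟙 = [17.0518  25.7710  28.4374  8.3249  6.4344]
a=μᵀx=0.823965  b=𝟙ᵀx=6.882588  c=𝟙ᵀy=86.019517  D=ac−b²=23.507062
λ₁=(c·0.109−b)/D = (86.019517·0.109−6.882588)/23.507062 = 0.106076
λ₂=(a−b·0.109)/D = (0.823965−6.882588·0.109)/23.507062 = 0.003138
w* = 0.106076·x + 0.003138·y:
  w_0 = 0.106076·2.0260 + 0.003138·17.0518 = 0.2684  (Raytheon)
  w_1 = 0.106076·1.3393 + 0.003138·25.7710 = 0.2229  (Ford)
  w_2 = 0.106076·0.6494 + 0.003138·28.4374 = 0.1581  (Boeing)
  w_3 = 0.106076·1.4642 + 0.003138·8.3249 = 0.1814  (Exxon)
  w_4 = 0.106076·1.4037 + 0.003138·6.4344 = 0.1691  (Oracle)
Σw_i=1.0000  μᵀw=0.1090
σ²=wᵀΣw=λ₁·μ_p+λ₂ = 0.106076·0.109 + 0.003138 = 0.014700 ≈ 0.0147

0.2684


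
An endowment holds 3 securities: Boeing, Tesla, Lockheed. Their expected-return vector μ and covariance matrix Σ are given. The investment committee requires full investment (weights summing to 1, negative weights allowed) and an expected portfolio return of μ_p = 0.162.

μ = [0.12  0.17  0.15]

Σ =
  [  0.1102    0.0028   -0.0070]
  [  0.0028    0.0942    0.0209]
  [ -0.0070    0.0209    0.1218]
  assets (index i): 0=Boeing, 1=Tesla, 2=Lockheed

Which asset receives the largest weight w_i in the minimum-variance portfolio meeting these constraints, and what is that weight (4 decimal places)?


Tesla (0.6881)

u=Σ⁻¹μ = [1.1152  1.5428  1.0309]
v=Σ⁻¹𝟙 = [9.3129  8.7310  7.2472]
a=μᵀu=0.550735  b=𝟙ᵀu=3.688899  c=𝟙ᵀv=25.291119  D=ac−b²=0.320715
λ₁=(c·0.162−b)/D = (25.291119·0.162−3.688899)/0.320715 = 1.272975
λ₂=(a−b·0.162)/D = (0.550735−3.688899·0.162)/0.320715 = -0.146133
w* = 1.272975·u + -0.146133·v:
  w_0 = 1.272975·1.1152 + -0.146133·9.3129 = 0.0587  (Boeing)
  w_1 = 1.272975·1.5428 + -0.146133·8.7310 = 0.6881  (Tesla)
  w_2 = 1.272975·1.0309 + -0.146133·7.2472 = 0.2532  (Lockheed)
Σw_i=1.0000  μᵀw=0.1620
σ²=wᵀΣw=λ₁·μ_p+λ₂ = 1.272975·0.162 + -0.146133 = 0.060089 ≈ 0.0601


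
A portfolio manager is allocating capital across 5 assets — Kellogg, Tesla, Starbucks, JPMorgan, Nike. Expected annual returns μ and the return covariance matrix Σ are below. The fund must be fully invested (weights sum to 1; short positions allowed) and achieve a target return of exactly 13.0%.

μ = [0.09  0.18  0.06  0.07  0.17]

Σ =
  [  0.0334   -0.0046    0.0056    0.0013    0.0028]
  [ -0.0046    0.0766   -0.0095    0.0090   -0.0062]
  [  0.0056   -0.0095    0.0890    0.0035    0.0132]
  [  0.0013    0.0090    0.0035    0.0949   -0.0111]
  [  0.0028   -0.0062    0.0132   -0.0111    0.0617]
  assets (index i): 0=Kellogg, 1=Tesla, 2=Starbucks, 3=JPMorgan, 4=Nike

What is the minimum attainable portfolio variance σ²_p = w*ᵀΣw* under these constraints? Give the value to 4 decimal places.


0.0132

x=Σ⁻¹μ = [2.7336  2.7027  0.3187  0.7801  2.9749]
y=Σ⁻¹𝟙 = [28.9643  15.9539  8.2543  10.2621  16.5764]
a=μᵀx=1.311983  b=𝟙ᵀx=9.510086  c=𝟙ᵀy=80.011043  D=ac−b²=14.531355
λ₁=(c·0.130−b)/D = (80.011043·0.130−9.510086)/14.531355 = 0.061340
λ₂=(a−b·0.130)/D = (1.311983−9.510086·0.130)/14.531355 = 0.005207
w* = 0.061340·x + 0.005207·y:
  w_0 = 0.061340·2.7336 + 0.005207·28.9643 = 0.3185  (Kellogg)
  w_1 = 0.061340·2.7027 + 0.005207·15.9539 = 0.2489  (Tesla)
  w_2 = 0.061340·0.3187 + 0.005207·8.2543 = 0.0625  (Starbucks)
  w_3 = 0.061340·0.7801 + 0.005207·10.2621 = 0.1013  (JPMorgan)
  w_4 = 0.061340·2.9749 + 0.005207·16.5764 = 0.2688  (Nike)
Σw_i=1.0000  μᵀw=0.1300
σ²=wᵀΣw=λ₁·μ_p+λ₂ = 0.061340·0.130 + 0.005207 = 0.013182 ≈ 0.0132


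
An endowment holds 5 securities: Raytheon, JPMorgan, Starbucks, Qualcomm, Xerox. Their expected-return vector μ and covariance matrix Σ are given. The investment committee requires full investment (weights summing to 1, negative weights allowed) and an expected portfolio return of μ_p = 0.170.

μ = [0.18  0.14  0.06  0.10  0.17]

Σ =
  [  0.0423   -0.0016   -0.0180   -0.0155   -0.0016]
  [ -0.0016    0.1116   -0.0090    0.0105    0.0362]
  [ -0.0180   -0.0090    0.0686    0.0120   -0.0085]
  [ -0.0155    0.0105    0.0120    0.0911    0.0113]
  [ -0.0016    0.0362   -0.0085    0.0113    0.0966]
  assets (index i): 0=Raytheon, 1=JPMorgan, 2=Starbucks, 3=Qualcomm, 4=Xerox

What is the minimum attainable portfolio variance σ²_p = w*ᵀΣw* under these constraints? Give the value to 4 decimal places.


0.0229

u=Σ⁻¹μ = [5.9513  0.8916  2.4878  1.4851  1.5695]
v=Σ⁻¹𝟙 = [39.3809  7.4570  24.8203  12.4397  8.9386]
a=μᵀu=1.760643  b=𝟙ᵀu=12.385295  c=𝟙ᵀv=93.036497  D=ac−b²=10.408566
λ₁=(c·0.170−b)/D = (93.036497·0.170−12.385295)/10.408566 = 0.329624
λ₂=(a−b·0.170)/D = (1.760643−12.385295·0.170)/10.408566 = -0.033132
w* = 0.329624·u + -0.033132·v:
  w_0 = 0.329624·5.9513 + -0.033132·39.3809 = 0.6569  (Raytheon)
  w_1 = 0.329624·0.8916 + -0.033132·7.4570 = 0.0468  (JPMorgan)
  w_2 = 0.329624·2.4878 + -0.033132·24.8203 = -0.0023  (Starbucks)
  w_3 = 0.329624·1.4851 + -0.033132·12.4397 = 0.0774  (Qualcomm)
  w_4 = 0.329624·1.5695 + -0.033132·8.9386 = 0.2212  (Xerox)
Σw_i=1.0000  μᵀw=0.1700
σ²=wᵀΣw=λ₁·μ_p+λ₂ = 0.329624·0.170 + -0.033132 = 0.022904 ≈ 0.0229


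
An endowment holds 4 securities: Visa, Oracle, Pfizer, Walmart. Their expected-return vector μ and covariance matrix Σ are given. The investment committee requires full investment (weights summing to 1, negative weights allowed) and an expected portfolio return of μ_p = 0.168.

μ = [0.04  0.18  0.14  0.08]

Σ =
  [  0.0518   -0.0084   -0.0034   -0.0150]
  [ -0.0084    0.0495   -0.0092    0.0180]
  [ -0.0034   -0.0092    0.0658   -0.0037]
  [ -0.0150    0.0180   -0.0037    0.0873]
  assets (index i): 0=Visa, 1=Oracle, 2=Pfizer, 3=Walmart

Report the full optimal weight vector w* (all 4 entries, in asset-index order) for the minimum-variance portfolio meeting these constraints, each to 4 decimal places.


u=Σ⁻¹μ = [1.7893  4.3029  2.8475  0.4573]
v=Σ⁻¹𝟙 = [28.1408  24.4214  20.7485  12.1340]
a=μᵀu=1.281328  b=𝟙ᵀu=9.396985  c=𝟙ᵀv=85.444655  D=ac−b²=21.179288
λ₁=(c·0.168−b)/D = (85.444655·0.168−9.396985)/21.179288 = 0.234083
λ₂=(a−b·0.168)/D = (1.281328−9.396985·0.168)/21.179288 = -0.014040
w* = 0.234083·u + -0.014040·v:
  w_0 = 0.234083·1.7893 + -0.014040·28.1408 = 0.0237  (Visa)
  w_1 = 0.234083·4.3029 + -0.014040·24.4214 = 0.6644  (Oracle)
  w_2 = 0.234083·2.8475 + -0.014040·20.7485 = 0.3752  (Pfizer)
  w_3 = 0.234083·0.4573 + -0.014040·12.1340 = -0.0633  (Walmart)
Σw_i=1.0000  μᵀw=0.1680
σ²=wᵀΣw=λ₁·μ_p+λ₂ = 0.234083·0.168 + -0.014040 = 0.025286 ≈ 0.0253

0.0237  0.6644  0.3752  -0.0633


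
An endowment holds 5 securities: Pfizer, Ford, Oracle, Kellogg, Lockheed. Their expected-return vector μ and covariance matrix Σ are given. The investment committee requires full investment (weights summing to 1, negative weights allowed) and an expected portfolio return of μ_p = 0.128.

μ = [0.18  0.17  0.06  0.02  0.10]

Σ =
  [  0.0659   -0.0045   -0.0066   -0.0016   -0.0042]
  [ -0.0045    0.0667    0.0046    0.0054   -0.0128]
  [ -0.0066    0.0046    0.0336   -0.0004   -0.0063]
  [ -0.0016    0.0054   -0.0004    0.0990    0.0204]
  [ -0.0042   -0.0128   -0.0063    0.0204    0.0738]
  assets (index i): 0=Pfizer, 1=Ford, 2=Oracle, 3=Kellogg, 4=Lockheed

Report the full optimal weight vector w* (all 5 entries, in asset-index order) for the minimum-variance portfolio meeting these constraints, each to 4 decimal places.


0.2724  0.2437  0.2746  -0.0016  0.2109

p=Σ⁻¹μ = [3.3329  3.0970  2.4620  -0.3981  2.4020]
q=Σ⁻¹𝟙 = [21.2400  17.2144  35.2411  5.6958  19.1786]
a=μᵀp=1.506372  b=𝟙ᵀp=10.895893  c=𝟙ᵀq=98.569870  D=ac−b²=29.762408
λ₁=(c·0.128−b)/D = (98.569870·0.128−10.895893)/29.762408 = 0.057826
λ₂=(a−b·0.128)/D = (1.506372−10.895893·0.128)/29.762408 = 0.003753
w* = 0.057826·p + 0.003753·q:
  w_0 = 0.057826·3.3329 + 0.003753·21.2400 = 0.2724  (Pfizer)
  w_1 = 0.057826·3.0970 + 0.003753·17.2144 = 0.2437  (Ford)
  w_2 = 0.057826·2.4620 + 0.003753·35.2411 = 0.2746  (Oracle)
  w_3 = 0.057826·-0.3981 + 0.003753·5.6958 = -0.0016  (Kellogg)
  w_4 = 0.057826·2.4020 + 0.003753·19.1786 = 0.2109  (Lockheed)
Σw_i=1.0000  μᵀw=0.1280
σ²=wᵀΣw=λ₁·μ_p+λ₂ = 0.057826·0.128 + 0.003753 = 0.011155 ≈ 0.0112


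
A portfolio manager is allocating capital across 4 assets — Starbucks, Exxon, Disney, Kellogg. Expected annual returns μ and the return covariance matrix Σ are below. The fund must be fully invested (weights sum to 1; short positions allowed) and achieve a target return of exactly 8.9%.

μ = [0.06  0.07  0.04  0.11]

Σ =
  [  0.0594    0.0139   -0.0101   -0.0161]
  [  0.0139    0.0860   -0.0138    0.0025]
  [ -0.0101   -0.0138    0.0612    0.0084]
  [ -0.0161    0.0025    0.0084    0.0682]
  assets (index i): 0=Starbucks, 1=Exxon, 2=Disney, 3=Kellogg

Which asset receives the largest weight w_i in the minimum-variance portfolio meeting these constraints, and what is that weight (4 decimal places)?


x=Σ⁻¹μ = [1.4935  0.6461  0.7927  1.8442]
y=Σ⁻¹𝟙 = [22.3678  10.7434  20.1106  17.0724]
a=μᵀx=0.369406  b=𝟙ᵀx=4.776488  c=𝟙ᵀy=70.294126  D=ac−b²=3.152229
λ₁=(c·0.089−b)/D = (70.294126·0.089−4.776488)/3.152229 = 0.469410
λ₂=(a−b·0.089)/D = (0.369406−4.776488·0.089)/3.152229 = -0.017671
w* = 0.469410·x + -0.017671·y:
  w_0 = 0.469410·1.4935 + -0.017671·22.3678 = 0.3058  (Starbucks)
  w_1 = 0.469410·0.6461 + -0.017671·10.7434 = 0.1135  (Exxon)
  w_2 = 0.469410·0.7927 + -0.017671·20.1106 = 0.0167  (Disney)
  w_3 = 0.469410·1.8442 + -0.017671·17.0724 = 0.5640  (Kellogg)
Σw_i=1.0000  μᵀw=0.0890
σ²=wᵀΣw=λ₁·μ_p+λ₂ = 0.469410·0.089 + -0.017671 = 0.024107 ≈ 0.0241

Kellogg (0.5640)


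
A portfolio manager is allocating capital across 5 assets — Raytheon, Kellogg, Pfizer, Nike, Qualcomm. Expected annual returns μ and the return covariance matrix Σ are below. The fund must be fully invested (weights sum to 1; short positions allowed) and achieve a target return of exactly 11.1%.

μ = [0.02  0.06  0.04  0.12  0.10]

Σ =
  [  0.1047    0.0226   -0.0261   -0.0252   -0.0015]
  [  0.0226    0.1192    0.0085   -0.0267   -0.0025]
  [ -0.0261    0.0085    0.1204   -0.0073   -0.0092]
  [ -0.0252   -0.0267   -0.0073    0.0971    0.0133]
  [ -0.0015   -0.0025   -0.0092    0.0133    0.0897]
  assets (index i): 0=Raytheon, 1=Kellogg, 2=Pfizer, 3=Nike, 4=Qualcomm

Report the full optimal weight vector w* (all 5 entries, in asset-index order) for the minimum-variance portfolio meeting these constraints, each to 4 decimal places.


x=Σ⁻¹μ = [0.5493  0.7114  0.5660  1.4821  0.9821]
y=Σ⁻¹𝟙 = [14.8962  8.4640  12.7147  16.0008  10.5649]
a=μᵀx=0.352372  b=𝟙ᵀx=4.290933  c=𝟙ᵀy=62.640566  D=ac−b²=3.660650
λ₁=(c·0.111−b)/D = (62.640566·0.111−4.290933)/3.660650 = 0.727240
λ₂=(a−b·0.111)/D = (0.352372−4.290933·0.111)/3.660650 = -0.033852
w* = 0.727240·x + -0.033852·y:
  w_0 = 0.727240·0.5493 + -0.033852·14.8962 = -0.1048  (Raytheon)
  w_1 = 0.727240·0.7114 + -0.033852·8.4640 = 0.2308  (Kellogg)
  w_2 = 0.727240·0.5660 + -0.033852·12.7147 = -0.0188  (Pfizer)
  w_3 = 0.727240·1.4821 + -0.033852·16.0008 = 0.5361  (Nike)
  w_4 = 0.727240·0.9821 + -0.033852·10.5649 = 0.3566  (Qualcomm)
Σw_i=1.0000  μᵀw=0.1110
σ²=wᵀΣw=λ₁·μ_p+λ₂ = 0.727240·0.111 + -0.033852 = 0.046871 ≈ 0.0469

-0.1048  0.2308  -0.0188  0.5361  0.3566


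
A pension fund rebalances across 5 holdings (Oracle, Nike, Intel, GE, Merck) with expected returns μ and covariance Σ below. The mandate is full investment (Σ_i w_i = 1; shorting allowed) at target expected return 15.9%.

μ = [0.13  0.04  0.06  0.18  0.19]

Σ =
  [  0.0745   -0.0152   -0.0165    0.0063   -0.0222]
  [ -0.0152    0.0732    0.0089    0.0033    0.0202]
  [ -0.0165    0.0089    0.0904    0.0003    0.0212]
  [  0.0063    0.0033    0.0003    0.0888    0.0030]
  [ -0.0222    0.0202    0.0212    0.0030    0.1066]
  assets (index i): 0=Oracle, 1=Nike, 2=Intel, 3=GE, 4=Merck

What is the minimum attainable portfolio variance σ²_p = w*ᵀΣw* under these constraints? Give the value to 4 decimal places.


x=Σ⁻¹μ = [2.4032  0.3276  0.5823  1.7730  2.0551]
y=Σ⁻¹𝟙 = [20.5473  13.7823  11.4268  8.9648  8.5235]
a=μᵀx=1.070057  b=𝟙ᵀx=7.141178  c=𝟙ᵀy=63.244674  D=ac−b²=16.679000
λ₁=(c·0.159−b)/D = (63.244674·0.159−7.141178)/16.679000 = 0.174754
λ₂=(a−b·0.159)/D = (1.070057−7.141178·0.159)/16.679000 = -0.003921
w* = 0.174754·x + -0.003921·y:
  w_0 = 0.174754·2.4032 + -0.003921·20.5473 = 0.3394  (Oracle)
  w_1 = 0.174754·0.3276 + -0.003921·13.7823 = 0.0032  (Nike)
  w_2 = 0.174754·0.5823 + -0.003921·11.4268 = 0.0570  (Intel)
  w_3 = 0.174754·1.7730 + -0.003921·8.9648 = 0.2747  (GE)
  w_4 = 0.174754·2.0551 + -0.003921·8.5235 = 0.3257  (Merck)
Σw_i=1.0000  μᵀw=0.1590
σ²=wᵀΣw=λ₁·μ_p+λ₂ = 0.174754·0.159 + -0.003921 = 0.023865 ≈ 0.0239

0.0239


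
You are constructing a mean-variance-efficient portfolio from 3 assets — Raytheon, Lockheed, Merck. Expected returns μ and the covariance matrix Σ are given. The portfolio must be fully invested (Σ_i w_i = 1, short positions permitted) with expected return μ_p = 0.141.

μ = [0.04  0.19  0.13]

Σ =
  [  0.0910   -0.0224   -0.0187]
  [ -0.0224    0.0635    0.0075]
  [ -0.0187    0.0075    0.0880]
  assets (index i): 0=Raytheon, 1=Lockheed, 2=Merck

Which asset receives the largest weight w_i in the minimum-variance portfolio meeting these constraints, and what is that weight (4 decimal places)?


g=Σ⁻¹μ = [1.5828  3.3702  1.5264]
h=Σ⁻¹𝟙 = [18.9080  20.8107  13.6079]
a=μᵀg=0.902079  b=𝟙ᵀg=6.479387  c=𝟙ᵀh=53.326656  D=ac−b²=6.122389
λ₁=(c·0.141−b)/D = (53.326656·0.141−6.479387)/6.122389 = 0.169815
λ₂=(a−b·0.141)/D = (0.902079−6.479387·0.141)/6.122389 = -0.001881
w* = 0.169815·g + -0.001881·h:
  w_0 = 0.169815·1.5828 + -0.001881·18.9080 = 0.2332  (Raytheon)
  w_1 = 0.169815·3.3702 + -0.001881·20.8107 = 0.5332  (Lockheed)
  w_2 = 0.169815·1.5264 + -0.001881·13.6079 = 0.2336  (Merck)
Σw_i=1.0000  μᵀw=0.1410
σ²=wᵀΣw=λ₁·μ_p+λ₂ = 0.169815·0.141 + -0.001881 = 0.022063 ≈ 0.0221

Lockheed (0.5332)


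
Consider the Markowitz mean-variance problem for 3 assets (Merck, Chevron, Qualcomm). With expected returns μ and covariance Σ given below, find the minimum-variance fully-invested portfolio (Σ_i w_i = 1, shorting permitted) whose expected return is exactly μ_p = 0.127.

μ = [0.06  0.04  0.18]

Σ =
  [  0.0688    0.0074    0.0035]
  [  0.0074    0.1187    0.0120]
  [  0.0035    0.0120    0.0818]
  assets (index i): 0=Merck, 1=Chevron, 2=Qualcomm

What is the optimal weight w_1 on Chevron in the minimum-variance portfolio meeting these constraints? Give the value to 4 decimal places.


0.0995

x=Σ⁻¹μ = [0.7546  0.0718  2.1577]
y=Σ⁻¹𝟙 = [13.2899  6.5143  10.7007]
a=μᵀx=0.436529  b=𝟙ᵀx=2.984082  c=𝟙ᵀy=30.504810  D=ac−b²=4.411482
λ₁=(c·0.127−b)/D = (30.504810·0.127−2.984082)/4.411482 = 0.201753
λ₂=(a−b·0.127)/D = (0.436529−2.984082·0.127)/4.411482 = 0.013046
w* = 0.201753·x + 0.013046·y:
  w_0 = 0.201753·0.7546 + 0.013046·13.2899 = 0.3256  (Merck)
  w_1 = 0.201753·0.0718 + 0.013046·6.5143 = 0.0995  (Chevron)
  w_2 = 0.201753·2.1577 + 0.013046·10.7007 = 0.5749  (Qualcomm)
Σw_i=1.0000  μᵀw=0.1270
σ²=wᵀΣw=λ₁·μ_p+λ₂ = 0.201753·0.127 + 0.013046 = 0.038668 ≈ 0.0387


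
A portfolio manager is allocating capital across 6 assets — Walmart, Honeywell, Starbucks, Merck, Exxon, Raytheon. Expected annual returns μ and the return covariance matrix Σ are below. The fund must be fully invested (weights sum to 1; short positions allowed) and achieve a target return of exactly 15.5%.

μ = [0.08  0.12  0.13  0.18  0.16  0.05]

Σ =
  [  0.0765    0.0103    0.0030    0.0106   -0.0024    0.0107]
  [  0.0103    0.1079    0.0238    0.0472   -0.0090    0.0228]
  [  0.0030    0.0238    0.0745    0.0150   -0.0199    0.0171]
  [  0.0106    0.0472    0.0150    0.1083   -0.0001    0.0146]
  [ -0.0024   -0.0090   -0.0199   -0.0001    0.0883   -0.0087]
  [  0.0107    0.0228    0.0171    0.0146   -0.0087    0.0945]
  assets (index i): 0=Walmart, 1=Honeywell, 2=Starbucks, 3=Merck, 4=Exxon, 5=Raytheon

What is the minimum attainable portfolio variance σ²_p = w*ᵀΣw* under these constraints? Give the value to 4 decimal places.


u=Σ⁻¹μ = [0.8352  0.2562  1.9998  1.1884  2.3168  0.0406]
v=Σ⁻¹𝟙 = [11.0770  3.3401  13.7564  3.8749  15.7494  6.8840]
a=μᵀu=0.944154  b=𝟙ᵀu=6.636897  c=𝟙ᵀv=54.681831  D=ac−b²=7.579649
λ₁=(c·0.155−b)/D = (54.681831·0.155−6.636897)/7.579649 = 0.242595
λ₂=(a−b·0.155)/D = (0.944154−6.636897·0.155)/7.579649 = -0.011157
w* = 0.242595·u + -0.011157·v:
  w_0 = 0.242595·0.8352 + -0.011157·11.0770 = 0.0790  (Walmart)
  w_1 = 0.242595·0.2562 + -0.011157·3.3401 = 0.0249  (Honeywell)
  w_2 = 0.242595·1.9998 + -0.011157·13.7564 = 0.3317  (Starbucks)
  w_3 = 0.242595·1.1884 + -0.011157·3.8749 = 0.2451  (Merck)
  w_4 = 0.242595·2.3168 + -0.011157·15.7494 = 0.3863  (Exxon)
  w_5 = 0.242595·0.0406 + -0.011157·6.8840 = -0.0670  (Raytheon)
Σw_i=1.0000  μᵀw=0.1550
σ²=wᵀΣw=λ₁·μ_p+λ₂ = 0.242595·0.155 + -0.011157 = 0.026445 ≈ 0.0264

0.0264


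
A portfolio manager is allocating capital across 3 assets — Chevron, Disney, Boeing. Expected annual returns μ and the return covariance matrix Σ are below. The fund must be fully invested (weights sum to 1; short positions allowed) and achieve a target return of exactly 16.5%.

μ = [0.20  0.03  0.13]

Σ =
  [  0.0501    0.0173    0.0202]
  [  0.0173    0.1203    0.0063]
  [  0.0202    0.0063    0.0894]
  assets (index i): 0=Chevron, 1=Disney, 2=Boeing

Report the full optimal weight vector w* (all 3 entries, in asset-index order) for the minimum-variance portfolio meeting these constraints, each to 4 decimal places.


u=Σ⁻¹μ = [3.8650  -0.3381  0.6047]
v=Σ⁻¹𝟙 = [14.9869  5.7702  7.3928]
a=μᵀu=0.841457  b=𝟙ᵀu=4.131538  c=𝟙ᵀv=28.149812  D=ac−b²=6.617260
λ₁=(c·0.165−b)/D = (28.149812·0.165−4.131538)/6.617260 = 0.077552
λ₂=(a−b·0.165)/D = (0.841457−4.131538·0.165)/6.617260 = 0.024142
w* = 0.077552·u + 0.024142·v:
  w_0 = 0.077552·3.8650 + 0.024142·14.9869 = 0.6615  (Chevron)
  w_1 = 0.077552·-0.3381 + 0.024142·5.7702 = 0.1131  (Disney)
  w_2 = 0.077552·0.6047 + 0.024142·7.3928 = 0.2254  (Boeing)
Σw_i=1.0000  μᵀw=0.1650
σ²=wᵀΣw=λ₁·μ_p+λ₂ = 0.077552·0.165 + 0.024142 = 0.036938 ≈ 0.0369

0.6615  0.1131  0.2254


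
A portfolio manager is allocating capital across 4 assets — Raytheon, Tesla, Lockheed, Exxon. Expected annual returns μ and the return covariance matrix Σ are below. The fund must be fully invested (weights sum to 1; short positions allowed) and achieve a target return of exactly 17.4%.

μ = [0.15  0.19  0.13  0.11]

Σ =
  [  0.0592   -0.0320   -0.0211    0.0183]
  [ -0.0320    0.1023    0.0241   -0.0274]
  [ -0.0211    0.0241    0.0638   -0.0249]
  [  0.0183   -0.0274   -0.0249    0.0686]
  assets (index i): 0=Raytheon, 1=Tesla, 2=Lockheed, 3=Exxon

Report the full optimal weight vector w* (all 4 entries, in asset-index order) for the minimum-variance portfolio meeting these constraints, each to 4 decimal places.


p=Σ⁻¹μ = [4.6361  3.2744  3.4806  2.9380]
q=Σ⁻¹𝟙 = [29.5257  18.9948  27.7744  24.3691]
a=μᵀp=2.093217  b=𝟙ᵀp=14.329147  c=𝟙ᵀq=100.664042  D=ac−b²=5.387192
λ₁=(c·0.174−b)/D = (100.664042·0.174−14.329147)/5.387192 = 0.591476
λ₂=(a−b·0.174)/D = (2.093217−14.329147·0.174)/5.387192 = -0.074260
w* = 0.591476·p + -0.074260·q:
  w_0 = 0.591476·4.6361 + -0.074260·29.5257 = 0.5496  (Raytheon)
  w_1 = 0.591476·3.2744 + -0.074260·18.9948 = 0.5262  (Tesla)
  w_2 = 0.591476·3.4806 + -0.074260·27.7744 = -0.0038  (Lockheed)
  w_3 = 0.591476·2.9380 + -0.074260·24.3691 = -0.0719  (Exxon)
Σw_i=1.0000  μᵀw=0.1740
σ²=wᵀΣw=λ₁·μ_p+λ₂ = 0.591476·0.174 + -0.074260 = 0.028656 ≈ 0.0287

0.5496  0.5262  -0.0038  -0.0719


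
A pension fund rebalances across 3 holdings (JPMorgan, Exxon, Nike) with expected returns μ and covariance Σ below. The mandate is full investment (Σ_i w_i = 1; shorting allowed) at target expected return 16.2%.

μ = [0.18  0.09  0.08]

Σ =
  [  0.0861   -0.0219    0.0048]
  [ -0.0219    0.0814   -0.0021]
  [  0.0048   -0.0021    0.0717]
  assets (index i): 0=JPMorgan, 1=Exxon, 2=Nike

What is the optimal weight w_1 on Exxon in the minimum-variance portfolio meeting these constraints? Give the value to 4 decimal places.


g=Σ⁻¹μ = [2.4932  1.8023  1.0016]
h=Σ⁻¹𝟙 = [15.1131  16.6974  13.4243]
a=μᵀg=0.691104  b=𝟙ᵀg=5.297063  c=𝟙ᵀh=45.234761  D=ac−b²=3.203058
λ₁=(c·0.162−b)/D = (45.234761·0.162−5.297063)/3.203058 = 0.634072
λ₂=(a−b·0.162)/D = (0.691104−5.297063·0.162)/3.203058 = -0.052144
w* = 0.634072·g + -0.052144·h:
  w_0 = 0.634072·2.4932 + -0.052144·15.1131 = 0.7928  (JPMorgan)
  w_1 = 0.634072·1.8023 + -0.052144·16.6974 = 0.2721  (Exxon)
  w_2 = 0.634072·1.0016 + -0.052144·13.4243 = -0.0649  (Nike)
Σw_i=1.0000  μᵀw=0.1620
σ²=wᵀΣw=λ₁·μ_p+λ₂ = 0.634072·0.162 + -0.052144 = 0.050576 ≈ 0.0506

0.2721


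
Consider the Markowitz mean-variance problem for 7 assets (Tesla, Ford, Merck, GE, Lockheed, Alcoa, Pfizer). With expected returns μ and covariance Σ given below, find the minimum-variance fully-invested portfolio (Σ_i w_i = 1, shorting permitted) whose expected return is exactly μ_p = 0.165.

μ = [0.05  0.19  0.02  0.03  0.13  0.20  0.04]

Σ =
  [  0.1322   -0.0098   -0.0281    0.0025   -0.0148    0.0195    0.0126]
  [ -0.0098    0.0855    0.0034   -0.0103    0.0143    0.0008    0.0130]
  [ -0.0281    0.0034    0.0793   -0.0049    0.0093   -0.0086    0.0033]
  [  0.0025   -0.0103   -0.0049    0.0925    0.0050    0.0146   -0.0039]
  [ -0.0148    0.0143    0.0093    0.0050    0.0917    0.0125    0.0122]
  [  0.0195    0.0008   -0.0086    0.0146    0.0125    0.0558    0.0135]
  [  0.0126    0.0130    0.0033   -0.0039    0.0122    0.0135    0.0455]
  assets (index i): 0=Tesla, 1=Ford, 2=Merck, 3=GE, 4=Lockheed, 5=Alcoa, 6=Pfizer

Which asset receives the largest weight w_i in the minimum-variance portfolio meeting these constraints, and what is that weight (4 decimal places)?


Alcoa (0.4584)

p=Σ⁻¹μ = [0.3324  2.2538  0.6337  -0.0700  0.7165  3.6798  -1.1927]
q=Σ⁻¹𝟙 = [9.6593  10.7125  16.1944  11.2234  5.6510  9.8832  11.5823]
a=μᵀp=1.236807  b=𝟙ᵀp=6.353499  c=𝟙ᵀq=74.906168  D=ac−b²=52.277491
λ₁=(c·0.165−b)/D = (74.906168·0.165−6.353499)/52.277491 = 0.114887
λ₂=(a−b·0.165)/D = (1.236807−6.353499·0.165)/52.277491 = 0.003605
w* = 0.114887·p + 0.003605·q:
  w_0 = 0.114887·0.3324 + 0.003605·9.6593 = 0.0730  (Tesla)
  w_1 = 0.114887·2.2538 + 0.003605·10.7125 = 0.2976  (Ford)
  w_2 = 0.114887·0.6337 + 0.003605·16.1944 = 0.1312  (Merck)
  w_3 = 0.114887·-0.0700 + 0.003605·11.2234 = 0.0324  (GE)
  w_4 = 0.114887·0.7165 + 0.003605·5.6510 = 0.1027  (Lockheed)
  w_5 = 0.114887·3.6798 + 0.003605·9.8832 = 0.4584  (Alcoa)
  w_6 = 0.114887·-1.1927 + 0.003605·11.5823 = -0.0953  (Pfizer)
Σw_i=1.0000  μᵀw=0.1650
σ²=wᵀΣw=λ₁·μ_p+λ₂ = 0.114887·0.165 + 0.003605 = 0.022562 ≈ 0.0226


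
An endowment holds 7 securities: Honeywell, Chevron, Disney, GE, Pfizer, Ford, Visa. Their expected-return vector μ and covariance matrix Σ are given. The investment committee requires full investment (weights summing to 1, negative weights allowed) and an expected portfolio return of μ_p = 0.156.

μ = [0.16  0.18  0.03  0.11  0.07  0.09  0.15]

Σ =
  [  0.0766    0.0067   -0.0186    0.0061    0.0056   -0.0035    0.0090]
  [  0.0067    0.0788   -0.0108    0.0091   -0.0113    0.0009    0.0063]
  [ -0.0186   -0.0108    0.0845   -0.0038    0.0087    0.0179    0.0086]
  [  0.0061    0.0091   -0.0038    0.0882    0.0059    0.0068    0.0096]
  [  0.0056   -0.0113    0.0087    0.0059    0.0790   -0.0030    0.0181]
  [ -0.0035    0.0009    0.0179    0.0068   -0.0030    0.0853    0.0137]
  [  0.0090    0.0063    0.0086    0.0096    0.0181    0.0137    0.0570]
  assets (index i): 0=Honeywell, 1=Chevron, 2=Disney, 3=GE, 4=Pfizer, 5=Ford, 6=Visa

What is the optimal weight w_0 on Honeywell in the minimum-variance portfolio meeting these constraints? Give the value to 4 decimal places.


u=Σ⁻¹μ = [1.8259  2.1022  0.6925  0.6734  0.6046  0.6833  1.5368]
v=Σ⁻¹𝟙 = [13.5234  13.5292  13.5112  7.6722  10.6927  8.2279  5.2096]
a=μᵀu=1.099728  b=𝟙ᵀu=8.118716  c=𝟙ᵀv=72.366205  D=ac−b²=13.669582
λ₁=(c·0.156−b)/D = (72.366205·0.156−8.118716)/13.669582 = 0.231932
λ₂=(a−b·0.156)/D = (1.099728−8.118716·0.156)/13.669582 = -0.012202
w* = 0.231932·u + -0.012202·v:
  w_0 = 0.231932·1.8259 + -0.012202·13.5234 = 0.2585  (Honeywell)
  w_1 = 0.231932·2.1022 + -0.012202·13.5292 = 0.3225  (Chevron)
  w_2 = 0.231932·0.6925 + -0.012202·13.5112 = -0.0042  (Disney)
  w_3 = 0.231932·0.6734 + -0.012202·7.6722 = 0.0626  (GE)
  w_4 = 0.231932·0.6046 + -0.012202·10.6927 = 0.0098  (Pfizer)
  w_5 = 0.231932·0.6833 + -0.012202·8.2279 = 0.0581  (Ford)
  w_6 = 0.231932·1.5368 + -0.012202·5.2096 = 0.2929  (Visa)
Σw_i=1.0000  μᵀw=0.1560
σ²=wᵀΣw=λ₁·μ_p+λ₂ = 0.231932·0.156 + -0.012202 = 0.023980 ≈ 0.0240

0.2585


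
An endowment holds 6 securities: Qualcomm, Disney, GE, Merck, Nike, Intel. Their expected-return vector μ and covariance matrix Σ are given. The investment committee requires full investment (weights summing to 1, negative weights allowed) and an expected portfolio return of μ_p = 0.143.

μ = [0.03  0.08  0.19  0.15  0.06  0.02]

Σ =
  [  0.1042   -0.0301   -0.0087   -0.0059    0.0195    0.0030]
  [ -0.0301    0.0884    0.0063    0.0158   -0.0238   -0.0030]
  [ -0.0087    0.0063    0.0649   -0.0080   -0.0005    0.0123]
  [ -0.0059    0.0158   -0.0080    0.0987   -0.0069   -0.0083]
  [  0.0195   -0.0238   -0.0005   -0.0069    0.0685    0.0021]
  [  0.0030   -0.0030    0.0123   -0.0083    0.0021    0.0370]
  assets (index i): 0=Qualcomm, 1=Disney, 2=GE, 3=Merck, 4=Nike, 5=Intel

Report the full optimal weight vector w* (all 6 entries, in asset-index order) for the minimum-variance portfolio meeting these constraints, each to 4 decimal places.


0.0883  0.1143  0.4561  0.2422  0.1558  -0.0567

x=Σ⁻¹μ = [0.6995  0.9219  3.1898  1.7414  1.2013  -0.1793]
y=Σ⁻¹𝟙 = [12.4843  18.1678  12.2039  12.3288  17.9160  25.1797]
a=μᵀx=1.030499  b=𝟙ᵀx=7.574566  c=𝟙ᵀy=98.280468  D=ac−b²=43.903860
λ₁=(c·0.143−b)/D = (98.280468·0.143−7.574566)/43.903860 = 0.147585
λ₂=(a−b·0.143)/D = (1.030499−7.574566·0.143)/43.903860 = -0.001200
w* = 0.147585·x + -0.001200·y:
  w_0 = 0.147585·0.6995 + -0.001200·12.4843 = 0.0883  (Qualcomm)
  w_1 = 0.147585·0.9219 + -0.001200·18.1678 = 0.1143  (Disney)
  w_2 = 0.147585·3.1898 + -0.001200·12.2039 = 0.4561  (GE)
  w_3 = 0.147585·1.7414 + -0.001200·12.3288 = 0.2422  (Merck)
  w_4 = 0.147585·1.2013 + -0.001200·17.9160 = 0.1558  (Nike)
  w_5 = 0.147585·-0.1793 + -0.001200·25.1797 = -0.0567  (Intel)
Σw_i=1.0000  μᵀw=0.1430
σ²=wᵀΣw=λ₁·μ_p+λ₂ = 0.147585·0.143 + -0.001200 = 0.019905 ≈ 0.0199


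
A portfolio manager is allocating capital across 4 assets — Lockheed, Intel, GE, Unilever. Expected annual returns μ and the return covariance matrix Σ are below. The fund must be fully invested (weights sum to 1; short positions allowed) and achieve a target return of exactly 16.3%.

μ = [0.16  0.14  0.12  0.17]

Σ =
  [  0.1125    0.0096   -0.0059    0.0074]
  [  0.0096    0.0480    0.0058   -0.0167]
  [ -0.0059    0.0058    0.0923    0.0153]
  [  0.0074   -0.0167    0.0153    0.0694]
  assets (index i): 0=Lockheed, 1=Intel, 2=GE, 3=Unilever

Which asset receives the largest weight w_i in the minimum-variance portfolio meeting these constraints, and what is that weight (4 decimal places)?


g=Σ⁻¹μ = [0.9298  3.7417  0.6078  3.1168]
h=Σ⁻¹𝟙 = [5.8651  25.2745  6.5679  18.4178]
a=μᵀg=1.275388  b=𝟙ᵀg=8.396025  c=𝟙ᵀh=56.125346  D=ac−b²=1.088365
λ₁=(c·0.163−b)/D = (56.125346·0.163−8.396025)/1.088365 = 0.691318
λ₂=(a−b·0.163)/D = (1.275388−8.396025·0.163)/1.088365 = -0.085600
w* = 0.691318·g + -0.085600·h:
  w_0 = 0.691318·0.9298 + -0.085600·5.8651 = 0.1407  (Lockheed)
  w_1 = 0.691318·3.7417 + -0.085600·25.2745 = 0.4232  (Intel)
  w_2 = 0.691318·0.6078 + -0.085600·6.5679 = -0.1421  (GE)
  w_3 = 0.691318·3.1168 + -0.085600·18.4178 = 0.5781  (Unilever)
Σw_i=1.0000  μᵀw=0.1630
σ²=wᵀΣw=λ₁·μ_p+λ₂ = 0.691318·0.163 + -0.085600 = 0.027085 ≈ 0.0271

Unilever (0.5781)


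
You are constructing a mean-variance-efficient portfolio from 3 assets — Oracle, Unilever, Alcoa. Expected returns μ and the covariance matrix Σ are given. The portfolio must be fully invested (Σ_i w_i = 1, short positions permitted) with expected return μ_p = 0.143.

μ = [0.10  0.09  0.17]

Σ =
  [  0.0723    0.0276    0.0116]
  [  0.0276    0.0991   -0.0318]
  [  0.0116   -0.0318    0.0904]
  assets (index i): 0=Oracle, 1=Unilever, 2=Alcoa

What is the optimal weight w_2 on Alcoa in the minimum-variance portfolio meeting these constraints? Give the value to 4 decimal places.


0.6625

x=Σ⁻¹μ = [0.4075  1.5571  2.3760]
y=Σ⁻¹𝟙 = [6.4746  13.0429  14.8192]
a=μᵀx=0.584807  b=𝟙ᵀx=4.340593  c=𝟙ᵀy=34.336748  D=ac−b²=1.239628
λ₁=(c·0.143−b)/D = (34.336748·0.143−4.340593)/1.239628 = 0.459462
λ₂=(a−b·0.143)/D = (0.584807−4.340593·0.143)/1.239628 = -0.028958
w* = 0.459462·x + -0.028958·y:
  w_0 = 0.459462·0.4075 + -0.028958·6.4746 = -0.0003  (Oracle)
  w_1 = 0.459462·1.5571 + -0.028958·13.0429 = 0.3377  (Unilever)
  w_2 = 0.459462·2.3760 + -0.028958·14.8192 = 0.6625  (Alcoa)
Σw_i=1.0000  μᵀw=0.1430
σ²=wᵀΣw=λ₁·μ_p+λ₂ = 0.459462·0.143 + -0.028958 = 0.036745 ≈ 0.0367


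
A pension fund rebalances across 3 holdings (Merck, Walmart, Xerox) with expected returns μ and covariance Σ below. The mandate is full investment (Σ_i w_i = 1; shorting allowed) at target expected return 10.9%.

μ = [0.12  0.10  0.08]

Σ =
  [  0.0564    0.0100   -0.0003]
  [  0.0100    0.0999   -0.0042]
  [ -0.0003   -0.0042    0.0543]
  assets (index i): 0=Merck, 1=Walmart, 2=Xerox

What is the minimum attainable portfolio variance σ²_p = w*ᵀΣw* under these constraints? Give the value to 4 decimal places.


x=Σ⁻¹μ = [1.9820  0.8678  1.5514]
y=Σ⁻¹𝟙 = [16.2022  9.1961  19.2170]
a=μᵀx=0.448737  b=𝟙ᵀx=4.401235  c=𝟙ᵀy=44.615314  D=ac−b²=0.649669
λ₁=(c·0.109−b)/D = (44.615314·0.109−4.401235)/0.649669 = 0.710876
λ₂=(a−b·0.109)/D = (0.448737−4.401235·0.109)/0.649669 = -0.047713
w* = 0.710876·x + -0.047713·y:
  w_0 = 0.710876·1.9820 + -0.047713·16.2022 = 0.6359  (Merck)
  w_1 = 0.710876·0.8678 + -0.047713·9.1961 = 0.1781  (Walmart)
  w_2 = 0.710876·1.5514 + -0.047713·19.2170 = 0.1859  (Xerox)
Σw_i=1.0000  μᵀw=0.1090
σ²=wᵀΣw=λ₁·μ_p+λ₂ = 0.710876·0.109 + -0.047713 = 0.029772 ≈ 0.0298

0.0298


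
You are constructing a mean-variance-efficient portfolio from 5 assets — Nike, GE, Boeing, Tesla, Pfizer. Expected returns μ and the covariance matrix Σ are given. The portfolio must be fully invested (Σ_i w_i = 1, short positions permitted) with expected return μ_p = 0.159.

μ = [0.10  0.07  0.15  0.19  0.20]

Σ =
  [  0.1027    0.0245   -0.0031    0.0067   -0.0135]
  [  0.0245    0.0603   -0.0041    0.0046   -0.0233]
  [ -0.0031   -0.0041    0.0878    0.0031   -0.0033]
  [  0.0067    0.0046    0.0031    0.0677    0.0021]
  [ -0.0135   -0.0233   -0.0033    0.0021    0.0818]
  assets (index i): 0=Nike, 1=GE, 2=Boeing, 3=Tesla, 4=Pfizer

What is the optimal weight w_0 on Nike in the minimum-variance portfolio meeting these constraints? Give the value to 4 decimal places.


x=Σ⁻¹μ = [0.8125  1.9952  1.8641  2.4071  3.1608]
y=Σ⁻¹𝟙 = [6.8625  21.4119  12.9679  11.4326  19.6861]
a=μᵀx=1.590037  b=𝟙ᵀx=10.239683  c=𝟙ᵀy=72.360971  D=ac−b²=10.205533
λ₁=(c·0.159−b)/D = (72.360971·0.159−10.239683)/10.205533 = 0.124022
λ₂=(a−b·0.159)/D = (1.590037−10.239683·0.159)/10.205533 = -0.003731
w* = 0.124022·x + -0.003731·y:
  w_0 = 0.124022·0.8125 + -0.003731·6.8625 = 0.0752  (Nike)
  w_1 = 0.124022·1.9952 + -0.003731·21.4119 = 0.1676  (GE)
  w_2 = 0.124022·1.8641 + -0.003731·12.9679 = 0.1828  (Boeing)
  w_3 = 0.124022·2.4071 + -0.003731·11.4326 = 0.2559  (Tesla)
  w_4 = 0.124022·3.1608 + -0.003731·19.6861 = 0.3186  (Pfizer)
Σw_i=1.0000  μᵀw=0.1590
σ²=wᵀΣw=λ₁·μ_p+λ₂ = 0.124022·0.159 + -0.003731 = 0.015989 ≈ 0.0160

0.0752


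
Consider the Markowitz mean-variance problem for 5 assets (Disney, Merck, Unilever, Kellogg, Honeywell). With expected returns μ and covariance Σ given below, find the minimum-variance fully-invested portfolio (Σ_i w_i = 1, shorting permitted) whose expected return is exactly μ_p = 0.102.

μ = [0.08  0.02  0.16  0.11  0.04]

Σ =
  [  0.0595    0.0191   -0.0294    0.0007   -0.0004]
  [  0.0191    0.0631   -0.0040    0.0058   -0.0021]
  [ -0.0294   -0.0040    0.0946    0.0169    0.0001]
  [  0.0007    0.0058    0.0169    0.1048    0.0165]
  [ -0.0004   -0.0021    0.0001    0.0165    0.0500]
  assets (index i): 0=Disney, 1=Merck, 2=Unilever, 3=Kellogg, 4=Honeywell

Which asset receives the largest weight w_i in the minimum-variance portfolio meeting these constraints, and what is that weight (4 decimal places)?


p=Σ⁻¹μ = [2.6416  -0.3628  2.3946  0.5694  0.6132]
q=Σ⁻¹𝟙 = [22.0464  10.6579  17.3307  2.9202  19.6257]
a=μᵀp=0.674369  b=𝟙ᵀp=5.856032  c=𝟙ᵀq=72.580883  D=ac−b²=14.653201
λ₁=(c·0.102−b)/D = (72.580883·0.102−5.856032)/14.653201 = 0.105589
λ₂=(a−b·0.102)/D = (0.674369−5.856032·0.102)/14.653201 = 0.005259
w* = 0.105589·p + 0.005259·q:
  w_0 = 0.105589·2.6416 + 0.005259·22.0464 = 0.3949  (Disney)
  w_1 = 0.105589·-0.3628 + 0.005259·10.6579 = 0.0177  (Merck)
  w_2 = 0.105589·2.3946 + 0.005259·17.3307 = 0.3440  (Unilever)
  w_3 = 0.105589·0.5694 + 0.005259·2.9202 = 0.0755  (Kellogg)
  w_4 = 0.105589·0.6132 + 0.005259·19.6257 = 0.1680  (Honeywell)
Σw_i=1.0000  μᵀw=0.1020
σ²=wᵀΣw=λ₁·μ_p+λ₂ = 0.105589·0.102 + 0.005259 = 0.016029 ≈ 0.0160

Disney (0.3949)


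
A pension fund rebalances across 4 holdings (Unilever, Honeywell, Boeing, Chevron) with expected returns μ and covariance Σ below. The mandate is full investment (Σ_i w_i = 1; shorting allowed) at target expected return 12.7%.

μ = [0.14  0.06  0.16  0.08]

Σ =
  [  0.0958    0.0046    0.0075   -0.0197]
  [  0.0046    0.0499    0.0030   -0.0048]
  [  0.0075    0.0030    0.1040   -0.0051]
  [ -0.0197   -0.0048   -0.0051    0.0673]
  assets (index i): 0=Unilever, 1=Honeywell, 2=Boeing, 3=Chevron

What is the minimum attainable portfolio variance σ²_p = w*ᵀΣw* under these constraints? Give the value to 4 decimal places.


0.0257

p=Σ⁻¹μ = [1.6761  1.1392  1.4765  1.8725]
q=Σ⁻¹𝟙 = [13.0302  20.2930  9.1109  20.8108]
a=μᵀp=0.689060  b=𝟙ᵀp=6.164410  c=𝟙ᵀq=63.244856  D=ac−b²=5.579535
λ₁=(c·0.127−b)/D = (63.244856·0.127−6.164410)/5.579535 = 0.334739
λ₂=(a−b·0.127)/D = (0.689060−6.164410·0.127)/5.579535 = -0.016815
w* = 0.334739·p + -0.016815·q:
  w_0 = 0.334739·1.6761 + -0.016815·13.0302 = 0.3420  (Unilever)
  w_1 = 0.334739·1.1392 + -0.016815·20.2930 = 0.0401  (Honeywell)
  w_2 = 0.334739·1.4765 + -0.016815·9.1109 = 0.3411  (Boeing)
  w_3 = 0.334739·1.8725 + -0.016815·20.8108 = 0.2769  (Chevron)
Σw_i=1.0000  μᵀw=0.1270
σ²=wᵀΣw=λ₁·μ_p+λ₂ = 0.334739·0.127 + -0.016815 = 0.025697 ≈ 0.0257


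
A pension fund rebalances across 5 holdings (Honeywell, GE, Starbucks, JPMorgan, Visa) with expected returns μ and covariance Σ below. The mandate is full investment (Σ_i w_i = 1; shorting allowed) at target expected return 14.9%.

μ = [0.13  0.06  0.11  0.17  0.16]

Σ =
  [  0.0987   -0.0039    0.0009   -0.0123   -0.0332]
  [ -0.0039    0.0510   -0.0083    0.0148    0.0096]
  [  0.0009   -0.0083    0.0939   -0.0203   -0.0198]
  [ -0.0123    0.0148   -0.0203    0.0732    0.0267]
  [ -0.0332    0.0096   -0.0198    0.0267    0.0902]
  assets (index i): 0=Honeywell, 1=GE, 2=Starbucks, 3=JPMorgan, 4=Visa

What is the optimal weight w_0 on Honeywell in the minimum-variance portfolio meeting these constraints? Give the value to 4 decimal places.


u=Σ⁻¹μ = [2.4174  0.5891  2.2128  2.3511  2.3907]
v=Σ⁻¹𝟙 = [17.5766  17.3089  18.0463  12.2676  16.0438]
a=μᵀu=1.375210  b=𝟙ᵀu=9.961076  c=𝟙ᵀv=81.243093  D=ac−b²=12.503252
λ₁=(c·0.149−b)/D = (81.243093·0.149−9.961076)/12.503252 = 0.171487
λ₂=(a−b·0.149)/D = (1.375210−9.961076·0.149)/12.503252 = -0.008717
w* = 0.171487·u + -0.008717·v:
  w_0 = 0.171487·2.4174 + -0.008717·17.5766 = 0.2613  (Honeywell)
  w_1 = 0.171487·0.5891 + -0.008717·17.3089 = -0.0498  (GE)
  w_2 = 0.171487·2.2128 + -0.008717·18.0463 = 0.2221  (Starbucks)
  w_3 = 0.171487·2.3511 + -0.008717·12.2676 = 0.2963  (JPMorgan)
  w_4 = 0.171487·2.3907 + -0.008717·16.0438 = 0.2701  (Visa)
Σw_i=1.0000  μᵀw=0.1490
σ²=wᵀΣw=λ₁·μ_p+λ₂ = 0.171487·0.149 + -0.008717 = 0.016835 ≈ 0.0168

0.2613


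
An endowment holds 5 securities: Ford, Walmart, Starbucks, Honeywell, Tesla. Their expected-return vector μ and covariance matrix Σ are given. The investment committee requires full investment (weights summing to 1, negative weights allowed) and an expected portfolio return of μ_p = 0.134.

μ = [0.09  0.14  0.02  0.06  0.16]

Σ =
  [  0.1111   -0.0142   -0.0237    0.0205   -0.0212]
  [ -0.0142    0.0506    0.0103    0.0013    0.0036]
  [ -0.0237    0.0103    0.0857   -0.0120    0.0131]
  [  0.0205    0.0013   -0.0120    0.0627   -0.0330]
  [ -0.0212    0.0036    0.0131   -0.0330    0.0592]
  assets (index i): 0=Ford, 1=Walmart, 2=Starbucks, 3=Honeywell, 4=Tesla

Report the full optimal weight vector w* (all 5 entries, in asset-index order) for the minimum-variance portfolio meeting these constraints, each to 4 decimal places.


g=Σ⁻¹μ = [1.5325  2.7892  0.0079  2.8597  4.6742]
h=Σ⁻¹𝟙 = [14.9775  17.9878  12.6060  32.2116  36.3279]
a=μᵀg=1.448037  b=𝟙ᵀg=11.863557  c=𝟙ᵀh=114.110929  D=ac−b²=24.492839
λ₁=(c·0.134−b)/D = (114.110929·0.134−11.863557)/24.492839 = 0.139931
λ₂=(a−b·0.134)/D = (1.448037−11.863557·0.134)/24.492839 = -0.005785
w* = 0.139931·g + -0.005785·h:
  w_0 = 0.139931·1.5325 + -0.005785·14.9775 = 0.1278  (Ford)
  w_1 = 0.139931·2.7892 + -0.005785·17.9878 = 0.2863  (Walmart)
  w_2 = 0.139931·0.0079 + -0.005785·12.6060 = -0.0718  (Starbucks)
  w_3 = 0.139931·2.8597 + -0.005785·32.2116 = 0.2138  (Honeywell)
  w_4 = 0.139931·4.6742 + -0.005785·36.3279 = 0.4439  (Tesla)
Σw_i=1.0000  μᵀw=0.1340
σ²=wᵀΣw=λ₁·μ_p+λ₂ = 0.139931·0.134 + -0.005785 = 0.012966 ≈ 0.0130

0.1278  0.2863  -0.0718  0.2138  0.4439


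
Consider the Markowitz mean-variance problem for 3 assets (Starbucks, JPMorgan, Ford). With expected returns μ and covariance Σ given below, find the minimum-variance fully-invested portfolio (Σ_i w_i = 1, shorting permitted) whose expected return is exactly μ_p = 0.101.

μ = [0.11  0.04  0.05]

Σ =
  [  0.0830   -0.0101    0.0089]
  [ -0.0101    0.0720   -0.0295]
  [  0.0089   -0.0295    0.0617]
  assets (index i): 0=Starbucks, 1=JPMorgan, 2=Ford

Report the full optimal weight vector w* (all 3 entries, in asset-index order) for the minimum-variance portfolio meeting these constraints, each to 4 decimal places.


p=Σ⁻¹μ = [1.3465  1.2398  1.2089]
q=Σ⁻¹𝟙 = [12.3878  26.7814  27.2253]
a=μᵀp=0.258154  b=𝟙ᵀp=3.795180  c=𝟙ᵀq=66.394526  D=ac−b²=2.736591
λ₁=(c·0.101−b)/D = (66.394526·0.101−3.795180)/2.736591 = 1.063610
λ₂=(a−b·0.101)/D = (0.258154−3.795180·0.101)/2.736591 = -0.045736
w* = 1.063610·p + -0.045736·q:
  w_0 = 1.063610·1.3465 + -0.045736·12.3878 = 0.8656  (Starbucks)
  w_1 = 1.063610·1.2398 + -0.045736·26.7814 = 0.0938  (JPMorgan)
  w_2 = 1.063610·1.2089 + -0.045736·27.2253 = 0.0406  (Ford)
Σw_i=1.0000  μᵀw=0.1010
σ²=wᵀΣw=λ₁·μ_p+λ₂ = 1.063610·0.101 + -0.045736 = 0.061689 ≈ 0.0617

0.8656  0.0938  0.0406
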